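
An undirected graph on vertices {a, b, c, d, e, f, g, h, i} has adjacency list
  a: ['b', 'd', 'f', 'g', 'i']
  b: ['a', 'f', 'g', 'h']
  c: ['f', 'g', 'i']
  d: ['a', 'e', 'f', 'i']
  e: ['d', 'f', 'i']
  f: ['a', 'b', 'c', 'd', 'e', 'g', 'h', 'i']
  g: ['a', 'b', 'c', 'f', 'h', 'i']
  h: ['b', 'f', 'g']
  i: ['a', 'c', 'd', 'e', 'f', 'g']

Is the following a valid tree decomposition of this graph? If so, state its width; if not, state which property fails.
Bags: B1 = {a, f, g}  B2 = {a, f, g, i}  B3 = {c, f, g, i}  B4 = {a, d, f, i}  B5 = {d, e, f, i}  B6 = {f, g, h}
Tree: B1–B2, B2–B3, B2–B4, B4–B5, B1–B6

No — vertex b appears in no bag.

A tree decomposition must satisfy three properties: every vertex lies in some bag; for every edge, both endpoints lie together in some bag; and for every vertex, the bags containing it form a connected subtree. Here vertex b appears in no bag, so the decomposition is invalid.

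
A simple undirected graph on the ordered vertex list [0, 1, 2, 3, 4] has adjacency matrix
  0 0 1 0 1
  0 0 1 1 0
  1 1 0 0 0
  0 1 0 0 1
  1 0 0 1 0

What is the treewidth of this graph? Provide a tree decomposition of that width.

Treewidth 2.
One optimal decomposition is:
Bags: B1 = {1, 3, 4}  B2 = {1, 2, 4}  B3 = {0, 2, 4}
Tree: B1–B2, B2–B3

Each bag holds 3 vertices, so the decomposition has width 2, which upper-bounds the treewidth. The edges 4–3–1–2–0–4 form a cycle, so G is not a tree and its treewidth is at least 2. The upper and lower bounds meet at 2, so that is the treewidth.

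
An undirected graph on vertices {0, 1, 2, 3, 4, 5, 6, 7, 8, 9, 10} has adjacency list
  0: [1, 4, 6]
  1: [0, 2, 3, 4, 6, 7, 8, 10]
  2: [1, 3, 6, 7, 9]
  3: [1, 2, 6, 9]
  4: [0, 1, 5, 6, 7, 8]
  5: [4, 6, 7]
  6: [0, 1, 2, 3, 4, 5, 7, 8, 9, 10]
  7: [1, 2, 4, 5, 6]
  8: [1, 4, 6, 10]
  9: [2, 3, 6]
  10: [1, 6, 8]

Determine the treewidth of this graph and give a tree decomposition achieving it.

Each bag holds 4 vertices, so the decomposition has width 3, which upper-bounds the treewidth. On the other hand G contains the 4-clique {1, 6, 8, 10}. A clique must lie in a single bag of any decomposition, so no decomposition can have width below 3. Combining the bounds, tw(G) = 3.

Treewidth 3.
One such decomposition:
Bags: B1 = {1, 4, 6, 7}  B2 = {1, 2, 6, 7}  B3 = {1, 4, 6, 8}  B4 = {4, 5, 6, 7}  B5 = {1, 2, 3, 6}  B6 = {1, 6, 8, 10}  B7 = {0, 1, 4, 6}  B8 = {2, 3, 6, 9}
Tree: B1–B2, B1–B3, B1–B4, B2–B5, B3–B6, B1–B7, B5–B8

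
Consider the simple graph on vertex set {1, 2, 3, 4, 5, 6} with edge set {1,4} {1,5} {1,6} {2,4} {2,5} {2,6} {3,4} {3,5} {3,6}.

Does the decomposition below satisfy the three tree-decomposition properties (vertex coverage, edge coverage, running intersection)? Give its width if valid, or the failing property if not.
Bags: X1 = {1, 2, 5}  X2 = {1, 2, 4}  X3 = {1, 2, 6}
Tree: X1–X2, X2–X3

A tree decomposition must satisfy three properties: every vertex lies in some bag; for every edge, both endpoints lie together in some bag; and for every vertex, the bags containing it form a connected subtree. Here vertex 3 appears in no bag, so the decomposition is invalid.

No — vertex 3 appears in no bag.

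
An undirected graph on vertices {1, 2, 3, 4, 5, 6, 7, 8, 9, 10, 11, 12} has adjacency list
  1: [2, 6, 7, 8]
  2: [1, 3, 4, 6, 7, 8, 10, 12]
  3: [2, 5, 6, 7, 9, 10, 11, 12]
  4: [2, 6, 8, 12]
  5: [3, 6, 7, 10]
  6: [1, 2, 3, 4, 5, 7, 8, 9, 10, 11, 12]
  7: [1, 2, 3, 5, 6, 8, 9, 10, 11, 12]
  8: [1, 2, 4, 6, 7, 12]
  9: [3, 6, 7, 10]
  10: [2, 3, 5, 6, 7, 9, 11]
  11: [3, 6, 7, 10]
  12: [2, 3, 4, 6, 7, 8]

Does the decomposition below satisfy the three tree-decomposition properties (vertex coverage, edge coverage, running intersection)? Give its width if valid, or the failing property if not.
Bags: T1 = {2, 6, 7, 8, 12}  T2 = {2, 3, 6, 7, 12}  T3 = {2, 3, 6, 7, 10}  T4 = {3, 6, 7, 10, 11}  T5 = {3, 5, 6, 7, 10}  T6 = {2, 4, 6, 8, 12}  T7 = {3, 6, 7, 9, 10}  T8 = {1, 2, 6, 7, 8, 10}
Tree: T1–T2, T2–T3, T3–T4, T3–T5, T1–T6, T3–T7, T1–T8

A tree decomposition must satisfy three properties: every vertex lies in some bag; for every edge, both endpoints lie together in some bag; and for every vertex, the bags containing it form a connected subtree. Here bags containing vertex 10 are not connected in the tree, so the decomposition is invalid.

No — bags containing vertex 10 are not connected in the tree.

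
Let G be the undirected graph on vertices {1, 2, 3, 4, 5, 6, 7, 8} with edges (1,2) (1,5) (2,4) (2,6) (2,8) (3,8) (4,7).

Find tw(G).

A width-1 tree decomposition is:
Bags: B1 = {3, 8}  B2 = {2, 8}  B3 = {1, 2}  B4 = {2, 4}  B5 = {4, 7}  B6 = {1, 5}  B7 = {2, 6}
Tree: B1–B2, B2–B3, B3–B4, B4–B5, B3–B6, B2–B7
Each bag holds 2 vertices, so the decomposition has width 1, which upper-bounds the treewidth. Any graph with an edge has treewidth ≥ 1, and G has the edge 8–3. Combining the bounds, tw(G) = 1.

1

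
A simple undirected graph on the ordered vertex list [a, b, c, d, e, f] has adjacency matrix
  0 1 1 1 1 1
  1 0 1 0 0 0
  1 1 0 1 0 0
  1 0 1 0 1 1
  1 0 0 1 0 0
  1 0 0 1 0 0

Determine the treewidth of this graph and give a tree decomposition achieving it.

Every bag has size at most 3, so the width is 3 − 1 = 2 and tw(G) ≤ 2. On the other hand G contains the 3-clique {a, d, e}. A clique must lie in a single bag of any decomposition, so no decomposition can have width below 2. Combining the bounds, tw(G) = 2.

Treewidth 2.
Bags: B1 = {a, b, c}  B2 = {a, c, d}  B3 = {a, d, f}  B4 = {a, d, e}
Tree: B1–B2, B2–B3, B2–B4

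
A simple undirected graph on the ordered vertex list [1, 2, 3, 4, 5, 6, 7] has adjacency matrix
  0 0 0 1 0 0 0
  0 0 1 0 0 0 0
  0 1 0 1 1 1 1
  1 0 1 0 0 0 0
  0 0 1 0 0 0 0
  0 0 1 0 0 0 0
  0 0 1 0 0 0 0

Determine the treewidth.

A width-1 tree decomposition is:
Bags: B1 = {3, 5}  B2 = {3, 6}  B3 = {3, 7}  B4 = {2, 3}  B5 = {3, 4}  B6 = {1, 4}
Tree: B1–B2, B1–B3, B1–B4, B4–B5, B5–B6
Every bag has size at most 2, so the width is 2 − 1 = 1 and tw(G) ≤ 1. G has an edge, so its treewidth is at least 1. Hence tw(G) = 1 exactly.

1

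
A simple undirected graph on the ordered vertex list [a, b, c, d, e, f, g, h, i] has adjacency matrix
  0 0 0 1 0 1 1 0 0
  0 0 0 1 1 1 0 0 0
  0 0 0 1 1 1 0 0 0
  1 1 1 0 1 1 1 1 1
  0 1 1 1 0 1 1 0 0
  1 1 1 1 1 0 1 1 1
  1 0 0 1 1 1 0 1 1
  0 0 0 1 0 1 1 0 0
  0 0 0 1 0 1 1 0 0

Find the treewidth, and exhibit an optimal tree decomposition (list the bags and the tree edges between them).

Treewidth 3.
Bags: B1 = {a, d, f, g}  B2 = {d, f, g, h}  B3 = {d, f, g, i}  B4 = {d, e, f, g}  B5 = {b, d, e, f}  B6 = {c, d, e, f}
Tree: B1–B2, B1–B3, B1–B4, B4–B5, B4–B6

The largest bag has 4 vertices, giving width 3; this decomposition certifies tw(G) ≤ 3. For the lower bound, the 4 vertices {d, e, f, g} are pairwise adjacent, and any tree decomposition puts a clique entirely inside one bag — forcing width ≥ 3. Therefore the treewidth is 3.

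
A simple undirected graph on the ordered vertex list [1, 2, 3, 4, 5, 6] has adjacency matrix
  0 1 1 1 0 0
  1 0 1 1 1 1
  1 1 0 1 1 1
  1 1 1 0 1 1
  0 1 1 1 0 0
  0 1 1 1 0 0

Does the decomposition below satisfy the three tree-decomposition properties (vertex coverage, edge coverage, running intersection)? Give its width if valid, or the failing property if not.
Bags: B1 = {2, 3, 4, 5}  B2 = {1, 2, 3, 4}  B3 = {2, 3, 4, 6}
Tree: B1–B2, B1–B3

Every vertex of G appears in some bag (union = {1, 2, 3, 4, 5, 6}); every edge is covered by a bag; and for each vertex v the set of bags containing v is connected in the bag tree. The decomposition is therefore valid. The largest bag has 4 vertices, so the width is 3.

Yes; width 3.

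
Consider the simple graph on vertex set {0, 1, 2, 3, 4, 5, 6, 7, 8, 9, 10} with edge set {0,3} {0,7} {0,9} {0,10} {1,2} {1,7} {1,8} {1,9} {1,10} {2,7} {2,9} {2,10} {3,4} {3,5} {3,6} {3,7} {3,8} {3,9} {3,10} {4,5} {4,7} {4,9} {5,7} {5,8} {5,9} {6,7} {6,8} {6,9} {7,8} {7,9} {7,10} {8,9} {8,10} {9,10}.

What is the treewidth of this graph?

A width-4 tree decomposition is:
Bags: B1 = {3, 5, 7, 8, 9}  B2 = {3, 7, 8, 9, 10}  B3 = {3, 6, 7, 8, 9}  B4 = {1, 7, 8, 9, 10}  B5 = {0, 3, 7, 9, 10}  B6 = {1, 2, 7, 9, 10}  B7 = {3, 4, 5, 7, 9}
Tree: B1–B2, B2–B3, B2–B4, B2–B5, B4–B6, B1–B7
Each bag holds 5 vertices, so the decomposition has width 4, which upper-bounds the treewidth. Conversely, {1, 7, 8, 9, 10} is a clique of size 5, and the vertices of any clique must share a bag in every tree decomposition; so some bag has ≥ 5 vertices and tw(G) ≥ 4. Hence tw(G) = 4 exactly.

4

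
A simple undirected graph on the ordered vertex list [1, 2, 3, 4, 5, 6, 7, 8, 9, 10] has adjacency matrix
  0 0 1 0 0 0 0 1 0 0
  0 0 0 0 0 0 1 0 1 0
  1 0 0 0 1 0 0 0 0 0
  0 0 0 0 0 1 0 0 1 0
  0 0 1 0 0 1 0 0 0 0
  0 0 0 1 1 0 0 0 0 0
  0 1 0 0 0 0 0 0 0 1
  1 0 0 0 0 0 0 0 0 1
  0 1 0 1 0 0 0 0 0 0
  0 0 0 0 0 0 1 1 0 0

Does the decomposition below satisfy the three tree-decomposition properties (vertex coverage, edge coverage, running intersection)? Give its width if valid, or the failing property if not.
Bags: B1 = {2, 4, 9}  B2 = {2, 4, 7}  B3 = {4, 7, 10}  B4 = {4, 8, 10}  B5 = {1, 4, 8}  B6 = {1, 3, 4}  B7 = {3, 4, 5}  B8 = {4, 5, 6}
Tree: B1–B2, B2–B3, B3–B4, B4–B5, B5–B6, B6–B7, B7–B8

Yes; width 2.

Vertex coverage: the bags together contain {1, 2, 3, 4, 5, 6, 7, 8, 9, 10}, the full vertex set. Edge coverage: each edge of G has both endpoints in at least one bag. Running intersection: for every vertex, the bags containing it form a connected subtree. All three properties hold, so this is a valid tree decomposition of width max|bag| − 1 = 2, and hence tw(G) ≤ 2.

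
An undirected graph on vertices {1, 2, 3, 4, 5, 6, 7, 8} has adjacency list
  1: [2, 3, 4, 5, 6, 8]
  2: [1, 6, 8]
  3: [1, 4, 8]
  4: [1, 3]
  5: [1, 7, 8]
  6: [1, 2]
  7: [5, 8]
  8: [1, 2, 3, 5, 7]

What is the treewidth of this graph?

2

A width-2 tree decomposition is:
Bags: B1 = {1, 3, 4}  B2 = {1, 3, 8}  B3 = {1, 5, 8}  B4 = {1, 2, 8}  B5 = {5, 7, 8}  B6 = {1, 2, 6}
Tree: B1–B2, B2–B3, B3–B4, B3–B5, B4–B6
The largest bag has 3 vertices, giving width 2; this decomposition certifies tw(G) ≤ 2. On the other hand G contains the 3-clique {1, 2, 8}. A clique must lie in a single bag of any decomposition, so no decomposition can have width below 2. The upper and lower bounds meet at 2, so that is the treewidth.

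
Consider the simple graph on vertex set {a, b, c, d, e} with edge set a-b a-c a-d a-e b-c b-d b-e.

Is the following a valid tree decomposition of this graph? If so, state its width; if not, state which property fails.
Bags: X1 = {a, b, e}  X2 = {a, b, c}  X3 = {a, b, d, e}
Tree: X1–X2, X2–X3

A tree decomposition must satisfy three properties: every vertex lies in some bag; for every edge, both endpoints lie together in some bag; and for every vertex, the bags containing it form a connected subtree. Here bags containing vertex e are not connected in the tree, so the decomposition is invalid.

No — bags containing vertex e are not connected in the tree.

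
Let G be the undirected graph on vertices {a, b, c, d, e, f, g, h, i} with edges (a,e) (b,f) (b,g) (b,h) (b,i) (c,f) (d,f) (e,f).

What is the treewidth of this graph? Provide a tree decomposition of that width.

Treewidth 1.
One optimal decomposition is:
Bags: B1 = {b, f}  B2 = {c, f}  B3 = {b, g}  B4 = {b, h}  B5 = {e, f}  B6 = {b, i}  B7 = {a, e}  B8 = {d, f}
Tree: B1–B2, B1–B3, B3–B4, B2–B5, B4–B6, B5–B7, B5–B8

The largest bag has 2 vertices, giving width 1; this decomposition certifies tw(G) ≤ 1. G has an edge, so its treewidth is at least 1. Combining the bounds, tw(G) = 1.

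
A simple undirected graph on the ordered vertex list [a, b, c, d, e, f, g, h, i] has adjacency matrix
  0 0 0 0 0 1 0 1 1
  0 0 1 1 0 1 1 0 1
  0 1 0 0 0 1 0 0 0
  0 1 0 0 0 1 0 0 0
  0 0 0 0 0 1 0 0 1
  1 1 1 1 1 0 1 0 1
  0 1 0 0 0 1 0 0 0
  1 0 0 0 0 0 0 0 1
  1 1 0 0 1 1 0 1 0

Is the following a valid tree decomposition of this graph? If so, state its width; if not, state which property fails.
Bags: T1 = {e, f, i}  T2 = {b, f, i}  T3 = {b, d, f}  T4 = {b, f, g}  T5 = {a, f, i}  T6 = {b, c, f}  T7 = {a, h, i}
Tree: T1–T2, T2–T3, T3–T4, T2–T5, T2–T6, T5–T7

Yes; width 2.

Every vertex of G appears in some bag (union = {a, b, c, d, e, f, g, h, i}); every edge is covered by a bag; and for each vertex v the set of bags containing v is connected in the bag tree. The decomposition is therefore valid. The largest bag has 3 vertices, so the width is 2.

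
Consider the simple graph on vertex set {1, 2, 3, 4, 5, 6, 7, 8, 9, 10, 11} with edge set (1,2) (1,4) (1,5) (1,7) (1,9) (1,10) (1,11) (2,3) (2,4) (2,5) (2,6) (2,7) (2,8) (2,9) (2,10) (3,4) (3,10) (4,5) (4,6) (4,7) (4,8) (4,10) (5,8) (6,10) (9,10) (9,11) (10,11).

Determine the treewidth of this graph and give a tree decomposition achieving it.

Each bag holds 4 vertices, so the decomposition has width 3, which upper-bounds the treewidth. On the other hand G contains the 4-clique {1, 2, 9, 10}. A clique must lie in a single bag of any decomposition, so no decomposition can have width below 3. Therefore the treewidth is 3.

Treewidth 3.
Bags: B1 = {1, 2, 4, 5}  B2 = {1, 2, 4, 10}  B3 = {1, 2, 4, 7}  B4 = {1, 2, 9, 10}  B5 = {2, 4, 5, 8}  B6 = {1, 9, 10, 11}  B7 = {2, 3, 4, 10}  B8 = {2, 4, 6, 10}
Tree: B1–B2, B1–B3, B2–B4, B1–B5, B4–B6, B2–B7, B7–B8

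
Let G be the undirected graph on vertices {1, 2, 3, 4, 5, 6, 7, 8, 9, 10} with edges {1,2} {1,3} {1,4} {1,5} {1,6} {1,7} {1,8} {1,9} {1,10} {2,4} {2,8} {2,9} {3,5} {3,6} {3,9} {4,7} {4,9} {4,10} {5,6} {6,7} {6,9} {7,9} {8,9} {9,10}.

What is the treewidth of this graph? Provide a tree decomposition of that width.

Treewidth 3.
One optimal decomposition is:
Bags: B1 = {1, 4, 9, 10}  B2 = {1, 4, 7, 9}  B3 = {1, 6, 7, 9}  B4 = {1, 3, 6, 9}  B5 = {1, 3, 5, 6}  B6 = {1, 2, 4, 9}  B7 = {1, 2, 8, 9}
Tree: B1–B2, B2–B3, B3–B4, B4–B5, B1–B6, B6–B7

The largest bag has 4 vertices, giving width 3; this decomposition certifies tw(G) ≤ 3. Conversely, {1, 2, 8, 9} is a clique of size 4, and the vertices of any clique must share a bag in every tree decomposition; so some bag has ≥ 4 vertices and tw(G) ≥ 3. Therefore the treewidth is 3.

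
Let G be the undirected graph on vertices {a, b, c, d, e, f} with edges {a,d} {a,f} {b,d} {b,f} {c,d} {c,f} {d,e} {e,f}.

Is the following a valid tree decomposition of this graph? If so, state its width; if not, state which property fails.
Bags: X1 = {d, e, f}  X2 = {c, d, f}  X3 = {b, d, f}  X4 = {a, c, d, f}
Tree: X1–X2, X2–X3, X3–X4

A tree decomposition must satisfy three properties: every vertex lies in some bag; for every edge, both endpoints lie together in some bag; and for every vertex, the bags containing it form a connected subtree. Here bags containing vertex c are not connected in the tree, so the decomposition is invalid.

No — bags containing vertex c are not connected in the tree.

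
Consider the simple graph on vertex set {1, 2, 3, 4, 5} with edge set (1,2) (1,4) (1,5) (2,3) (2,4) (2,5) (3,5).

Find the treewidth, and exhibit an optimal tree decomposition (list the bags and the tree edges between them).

Treewidth 2.
One optimal decomposition is:
Bags: B1 = {1, 2, 4}  B2 = {1, 2, 5}  B3 = {2, 3, 5}
Tree: B1–B2, B2–B3

Every bag has size at most 3, so the width is 3 − 1 = 2 and tw(G) ≤ 2. On the other hand G contains the 3-clique {1, 2, 4}. A clique must lie in a single bag of any decomposition, so no decomposition can have width below 2. The upper and lower bounds meet at 2, so that is the treewidth.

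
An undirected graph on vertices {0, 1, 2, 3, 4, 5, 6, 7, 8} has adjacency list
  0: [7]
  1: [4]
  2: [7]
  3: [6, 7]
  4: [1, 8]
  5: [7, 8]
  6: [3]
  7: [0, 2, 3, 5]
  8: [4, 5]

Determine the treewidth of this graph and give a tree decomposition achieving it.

Treewidth 1.
One optimal decomposition is:
Bags: B1 = {5, 7}  B2 = {3, 7}  B3 = {3, 6}  B4 = {5, 8}  B5 = {4, 8}  B6 = {0, 7}  B7 = {1, 4}  B8 = {2, 7}
Tree: B1–B2, B2–B3, B1–B4, B4–B5, B2–B6, B5–B7, B2–B8

Every bag has size at most 2, so the width is 2 − 1 = 1 and tw(G) ≤ 1. G has an edge, so its treewidth is at least 1. Therefore the treewidth is 1.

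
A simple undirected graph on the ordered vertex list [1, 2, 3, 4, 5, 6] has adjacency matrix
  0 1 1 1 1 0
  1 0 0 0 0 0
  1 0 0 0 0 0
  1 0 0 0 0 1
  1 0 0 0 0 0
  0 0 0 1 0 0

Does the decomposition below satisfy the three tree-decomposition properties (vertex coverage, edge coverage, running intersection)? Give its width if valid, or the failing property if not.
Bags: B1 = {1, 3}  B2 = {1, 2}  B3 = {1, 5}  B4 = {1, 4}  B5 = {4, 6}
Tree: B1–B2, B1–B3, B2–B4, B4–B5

Every vertex of G appears in some bag (union = {1, 2, 3, 4, 5, 6}); every edge is covered by a bag; and for each vertex v the set of bags containing v is connected in the bag tree. The decomposition is therefore valid. The largest bag has 2 vertices, so the width is 1.

Yes; width 1.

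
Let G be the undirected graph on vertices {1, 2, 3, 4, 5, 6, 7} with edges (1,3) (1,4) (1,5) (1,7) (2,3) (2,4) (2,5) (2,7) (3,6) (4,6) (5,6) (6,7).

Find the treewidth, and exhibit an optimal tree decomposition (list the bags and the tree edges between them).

Treewidth 3.
Bags: B1 = {1, 2, 6, 7}  B2 = {1, 2, 3, 6}  B3 = {1, 2, 4, 6}  B4 = {1, 2, 5, 6}
Tree: B1–B2, B2–B3, B3–B4

The largest bag has 4 vertices, giving width 3; this decomposition certifies tw(G) ≤ 3. For the lower bound: the 4 vertex sets {2,7}, {1,3}, {6}, {4} are disjoint, each induces a connected subgraph, and every pair is joined by at least one edge of G. Contracting each set to a single vertex therefore yields K_{4} as a minor, and since treewidth is minor-monotone, tw(G) ≥ tw(K_{4}) = 3. Hence tw(G) = 3 exactly.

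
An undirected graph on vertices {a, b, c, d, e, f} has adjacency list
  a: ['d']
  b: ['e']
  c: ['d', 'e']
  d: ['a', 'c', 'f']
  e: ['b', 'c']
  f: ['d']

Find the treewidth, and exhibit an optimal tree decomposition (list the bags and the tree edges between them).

Every bag has size at most 2, so the width is 2 − 1 = 1 and tw(G) ≤ 1. Any graph with an edge has treewidth ≥ 1, and G has the edge a–d. The upper and lower bounds meet at 1, so that is the treewidth.

Treewidth 1.
One such decomposition:
Bags: B1 = {a, d}  B2 = {d, f}  B3 = {c, d}  B4 = {c, e}  B5 = {b, e}
Tree: B1–B2, B1–B3, B3–B4, B4–B5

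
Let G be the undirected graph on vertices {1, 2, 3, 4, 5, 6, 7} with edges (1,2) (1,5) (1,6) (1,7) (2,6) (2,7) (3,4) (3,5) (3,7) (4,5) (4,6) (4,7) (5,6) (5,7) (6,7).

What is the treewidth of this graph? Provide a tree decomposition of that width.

Treewidth 3.
One optimal decomposition is:
Bags: B1 = {1, 5, 6, 7}  B2 = {1, 2, 6, 7}  B3 = {4, 5, 6, 7}  B4 = {3, 4, 5, 7}
Tree: B1–B2, B1–B3, B3–B4

Each bag holds 4 vertices, so the decomposition has width 3, which upper-bounds the treewidth. For the lower bound, the 4 vertices {1, 2, 6, 7} are pairwise adjacent, and any tree decomposition puts a clique entirely inside one bag — forcing width ≥ 3. Therefore the treewidth is 3.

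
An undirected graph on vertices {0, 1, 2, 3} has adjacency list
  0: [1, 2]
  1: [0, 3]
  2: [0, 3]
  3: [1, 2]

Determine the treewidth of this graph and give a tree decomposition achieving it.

The largest bag has 3 vertices, giving width 2; this decomposition certifies tw(G) ≤ 2. Since 3–2–0–1–3 is a cycle in G, G is not acyclic. Forests are exactly the graphs of treewidth ≤ 1, so tw(G) ≥ 2. Therefore the treewidth is 2.

Treewidth 2.
One such decomposition:
Bags: B1 = {0, 2, 3}  B2 = {0, 1, 3}
Tree: B1–B2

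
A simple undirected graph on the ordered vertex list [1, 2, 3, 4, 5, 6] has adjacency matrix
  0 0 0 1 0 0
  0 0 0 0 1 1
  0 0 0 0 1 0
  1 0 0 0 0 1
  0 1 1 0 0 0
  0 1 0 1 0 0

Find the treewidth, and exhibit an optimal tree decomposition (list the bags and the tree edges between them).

Treewidth 1.
Bags: B1 = {3, 5}  B2 = {2, 5}  B3 = {2, 6}  B4 = {4, 6}  B5 = {1, 4}
Tree: B1–B2, B2–B3, B3–B4, B4–B5

Each bag holds 2 vertices, so the decomposition has width 1, which upper-bounds the treewidth. G has an edge, so its treewidth is at least 1. The upper and lower bounds meet at 1, so that is the treewidth.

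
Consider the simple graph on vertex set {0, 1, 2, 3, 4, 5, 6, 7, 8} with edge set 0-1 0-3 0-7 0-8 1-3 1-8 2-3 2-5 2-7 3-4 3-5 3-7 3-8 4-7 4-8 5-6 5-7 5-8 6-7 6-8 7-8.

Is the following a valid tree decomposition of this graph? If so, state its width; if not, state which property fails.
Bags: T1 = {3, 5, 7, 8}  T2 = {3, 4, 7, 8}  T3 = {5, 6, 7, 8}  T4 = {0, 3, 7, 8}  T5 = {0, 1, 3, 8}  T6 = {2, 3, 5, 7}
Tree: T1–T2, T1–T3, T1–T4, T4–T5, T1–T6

Yes; width 3.

Every vertex of G appears in some bag (union = {0, 1, 2, 3, 4, 5, 6, 7, 8}); every edge is covered by a bag; and for each vertex v the set of bags containing v is connected in the bag tree. The decomposition is therefore valid. The largest bag has 4 vertices, so the width is 3.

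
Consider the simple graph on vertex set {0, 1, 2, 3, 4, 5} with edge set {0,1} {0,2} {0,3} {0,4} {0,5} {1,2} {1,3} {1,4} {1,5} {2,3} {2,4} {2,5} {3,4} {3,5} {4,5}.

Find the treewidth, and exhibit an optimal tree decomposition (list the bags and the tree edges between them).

Treewidth 5.
One such decomposition:
Bags: B1 = {0, 1, 2, 3, 4, 5}
Tree: (single bag)

With just one bag of size 6, the width is 6 − 1 = 5, so tw(G) ≤ 5. Conversely, {0, 1, 2, 3, 4, 5} is a clique of size 6, and the vertices of any clique must share a bag in every tree decomposition; so some bag has ≥ 6 vertices and tw(G) ≥ 5. Hence tw(G) = 5 exactly.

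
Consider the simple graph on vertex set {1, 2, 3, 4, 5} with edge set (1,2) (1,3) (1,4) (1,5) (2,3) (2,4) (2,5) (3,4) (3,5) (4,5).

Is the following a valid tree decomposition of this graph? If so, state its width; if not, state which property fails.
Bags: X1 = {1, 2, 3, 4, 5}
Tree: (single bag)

Vertex coverage: the bags together contain {1, 2, 3, 4, 5}, the full vertex set. Edge coverage: each edge of G has both endpoints in at least one bag. Running intersection: for every vertex, the bags containing it form a connected subtree. All three properties hold, so this is a valid tree decomposition of width max|bag| − 1 = 4, and hence tw(G) ≤ 4.

Yes; width 4.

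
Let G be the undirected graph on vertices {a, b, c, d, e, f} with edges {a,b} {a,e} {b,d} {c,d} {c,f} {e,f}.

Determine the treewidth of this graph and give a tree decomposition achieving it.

Treewidth 2.
One such decomposition:
Bags: B1 = {b, c, d}  B2 = {a, b, c}  B3 = {a, c, e}  B4 = {c, e, f}
Tree: B1–B2, B2–B3, B3–B4

Each bag holds 3 vertices, so the decomposition has width 2, which upper-bounds the treewidth. For the lower bound, G contains the cycle c–d–b–a–e–f–c, so G is not a forest; only forests have treewidth ≤ 1, hence tw(G) ≥ 2. Hence tw(G) = 2 exactly.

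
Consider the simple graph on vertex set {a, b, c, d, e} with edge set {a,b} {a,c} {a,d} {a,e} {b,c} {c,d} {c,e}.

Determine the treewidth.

A width-2 tree decomposition is:
Bags: B1 = {a, b, c}  B2 = {a, c, d}  B3 = {a, c, e}
Tree: B1–B2, B2–B3
The largest bag has 3 vertices, giving width 2; this decomposition certifies tw(G) ≤ 2. On the other hand G contains the 3-clique {a, c, d}. A clique must lie in a single bag of any decomposition, so no decomposition can have width below 2. Hence tw(G) = 2 exactly.

2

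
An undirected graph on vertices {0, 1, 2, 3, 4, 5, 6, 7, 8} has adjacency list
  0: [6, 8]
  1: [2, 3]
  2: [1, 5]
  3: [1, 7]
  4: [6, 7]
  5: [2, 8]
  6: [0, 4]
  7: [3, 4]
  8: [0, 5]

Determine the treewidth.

A width-2 tree decomposition is:
Bags: B1 = {0, 5, 8}  B2 = {0, 5, 6}  B3 = {4, 5, 6}  B4 = {4, 5, 7}  B5 = {3, 5, 7}  B6 = {1, 3, 5}  B7 = {1, 2, 5}
Tree: B1–B2, B2–B3, B3–B4, B4–B5, B5–B6, B6–B7
The largest bag has 3 vertices, giving width 2; this decomposition certifies tw(G) ≤ 2. Since 5–8–0–6–4–7–3–1–2–5 is a cycle in G, G is not acyclic. Forests are exactly the graphs of treewidth ≤ 1, so tw(G) ≥ 2. Combining the bounds, tw(G) = 2.

2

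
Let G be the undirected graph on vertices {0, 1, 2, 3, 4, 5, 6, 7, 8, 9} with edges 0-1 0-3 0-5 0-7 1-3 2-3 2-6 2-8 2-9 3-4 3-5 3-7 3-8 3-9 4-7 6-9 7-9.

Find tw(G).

2

A width-2 tree decomposition is:
Bags: B1 = {3, 4, 7}  B2 = {3, 7, 9}  B3 = {2, 3, 9}  B4 = {0, 3, 7}  B5 = {2, 6, 9}  B6 = {2, 3, 8}  B7 = {0, 3, 5}  B8 = {0, 1, 3}
Tree: B1–B2, B2–B3, B2–B4, B3–B5, B3–B6, B4–B7, B4–B8
Every bag has size at most 3, so the width is 3 − 1 = 2 and tw(G) ≤ 2. Conversely, {0, 1, 3} is a clique of size 3, and the vertices of any clique must share a bag in every tree decomposition; so some bag has ≥ 3 vertices and tw(G) ≥ 2. Therefore the treewidth is 2.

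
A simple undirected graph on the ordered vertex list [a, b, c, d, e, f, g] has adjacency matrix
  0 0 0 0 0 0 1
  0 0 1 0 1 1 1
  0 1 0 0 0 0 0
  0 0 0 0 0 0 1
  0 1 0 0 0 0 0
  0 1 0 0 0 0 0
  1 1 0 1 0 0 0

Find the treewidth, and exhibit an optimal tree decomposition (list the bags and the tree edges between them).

Every bag has size at most 2, so the width is 2 − 1 = 1 and tw(G) ≤ 1. G has an edge, so its treewidth is at least 1. Combining the bounds, tw(G) = 1.

Treewidth 1.
One such decomposition:
Bags: B1 = {b, g}  B2 = {a, g}  B3 = {d, g}  B4 = {b, f}  B5 = {b, c}  B6 = {b, e}
Tree: B1–B2, B2–B3, B1–B4, B4–B5, B1–B6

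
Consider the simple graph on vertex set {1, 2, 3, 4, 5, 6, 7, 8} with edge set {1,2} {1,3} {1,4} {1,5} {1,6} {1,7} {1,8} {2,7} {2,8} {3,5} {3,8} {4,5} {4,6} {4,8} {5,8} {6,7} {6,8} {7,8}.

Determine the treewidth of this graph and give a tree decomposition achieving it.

The largest bag has 4 vertices, giving width 3; this decomposition certifies tw(G) ≤ 3. On the other hand G contains the 4-clique {1, 2, 7, 8}. A clique must lie in a single bag of any decomposition, so no decomposition can have width below 3. Combining the bounds, tw(G) = 3.

Treewidth 3.
One such decomposition:
Bags: B1 = {1, 6, 7, 8}  B2 = {1, 4, 6, 8}  B3 = {1, 4, 5, 8}  B4 = {1, 3, 5, 8}  B5 = {1, 2, 7, 8}
Tree: B1–B2, B2–B3, B3–B4, B1–B5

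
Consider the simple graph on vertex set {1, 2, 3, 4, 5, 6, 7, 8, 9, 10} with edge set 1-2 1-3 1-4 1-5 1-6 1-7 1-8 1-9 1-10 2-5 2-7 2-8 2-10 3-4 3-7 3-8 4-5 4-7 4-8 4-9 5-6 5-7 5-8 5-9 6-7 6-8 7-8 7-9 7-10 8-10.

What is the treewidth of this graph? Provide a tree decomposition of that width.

Treewidth 4.
One optimal decomposition is:
Bags: B1 = {1, 2, 5, 7, 8}  B2 = {1, 4, 5, 7, 8}  B3 = {1, 2, 7, 8, 10}  B4 = {1, 5, 6, 7, 8}  B5 = {1, 4, 5, 7, 9}  B6 = {1, 3, 4, 7, 8}
Tree: B1–B2, B1–B3, B2–B4, B2–B5, B2–B6

Each bag holds 5 vertices, so the decomposition has width 4, which upper-bounds the treewidth. On the other hand G contains the 5-clique {1, 2, 7, 8, 10}. A clique must lie in a single bag of any decomposition, so no decomposition can have width below 4. Hence tw(G) = 4 exactly.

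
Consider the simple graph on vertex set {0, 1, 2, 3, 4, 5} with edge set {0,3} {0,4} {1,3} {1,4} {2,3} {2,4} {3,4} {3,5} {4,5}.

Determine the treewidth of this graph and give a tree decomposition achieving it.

The largest bag has 3 vertices, giving width 2; this decomposition certifies tw(G) ≤ 2. On the other hand G contains the 3-clique {0, 3, 4}. A clique must lie in a single bag of any decomposition, so no decomposition can have width below 2. Combining the bounds, tw(G) = 2.

Treewidth 2.
One optimal decomposition is:
Bags: B1 = {0, 3, 4}  B2 = {1, 3, 4}  B3 = {2, 3, 4}  B4 = {3, 4, 5}
Tree: B1–B2, B2–B3, B2–B4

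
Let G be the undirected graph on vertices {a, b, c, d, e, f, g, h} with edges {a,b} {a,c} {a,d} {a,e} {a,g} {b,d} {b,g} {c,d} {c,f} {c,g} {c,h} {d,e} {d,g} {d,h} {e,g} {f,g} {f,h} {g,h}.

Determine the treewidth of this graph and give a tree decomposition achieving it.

Treewidth 3.
One optimal decomposition is:
Bags: B1 = {c, d, g, h}  B2 = {a, c, d, g}  B3 = {c, f, g, h}  B4 = {a, d, e, g}  B5 = {a, b, d, g}
Tree: B1–B2, B1–B3, B2–B4, B2–B5

Every bag has size at most 4, so the width is 4 − 1 = 3 and tw(G) ≤ 3. Conversely, {c, d, g, h} is a clique of size 4, and the vertices of any clique must share a bag in every tree decomposition; so some bag has ≥ 4 vertices and tw(G) ≥ 3. Therefore the treewidth is 3.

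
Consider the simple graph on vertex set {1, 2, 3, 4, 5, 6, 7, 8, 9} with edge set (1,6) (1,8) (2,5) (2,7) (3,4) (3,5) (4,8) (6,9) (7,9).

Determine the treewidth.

A width-2 tree decomposition is:
Bags: B1 = {3, 4, 8}  B2 = {3, 5, 8}  B3 = {2, 5, 8}  B4 = {2, 7, 8}  B5 = {7, 8, 9}  B6 = {6, 8, 9}  B7 = {1, 6, 8}
Tree: B1–B2, B2–B3, B3–B4, B4–B5, B5–B6, B6–B7
The largest bag has 3 vertices, giving width 2; this decomposition certifies tw(G) ≤ 2. The edges 8–4–3–5–2–7–9–6–1–8 form a cycle, so G is not a tree and its treewidth is at least 2. Combining the bounds, tw(G) = 2.

2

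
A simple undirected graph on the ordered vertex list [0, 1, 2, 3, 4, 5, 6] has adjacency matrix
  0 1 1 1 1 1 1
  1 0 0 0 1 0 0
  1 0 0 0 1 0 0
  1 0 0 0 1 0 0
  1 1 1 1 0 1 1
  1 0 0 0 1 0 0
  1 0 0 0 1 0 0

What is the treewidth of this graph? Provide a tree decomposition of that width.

Treewidth 2.
One optimal decomposition is:
Bags: B1 = {0, 2, 4}  B2 = {0, 3, 4}  B3 = {0, 4, 6}  B4 = {0, 1, 4}  B5 = {0, 4, 5}
Tree: B1–B2, B1–B3, B2–B4, B4–B5

The largest bag has 3 vertices, giving width 2; this decomposition certifies tw(G) ≤ 2. For the lower bound, the 3 vertices {0, 1, 4} are pairwise adjacent, and any tree decomposition puts a clique entirely inside one bag — forcing width ≥ 2. Therefore the treewidth is 2.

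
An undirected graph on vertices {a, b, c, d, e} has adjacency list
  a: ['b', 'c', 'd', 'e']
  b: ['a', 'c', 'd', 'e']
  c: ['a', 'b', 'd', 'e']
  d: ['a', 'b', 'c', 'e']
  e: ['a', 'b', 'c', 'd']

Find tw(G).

4

A width-4 tree decomposition is:
Bags: B1 = {a, b, c, d, e}
Tree: (single bag)
With just one bag of size 5, the width is 5 − 1 = 4, so tw(G) ≤ 4. On the other hand G contains the 5-clique {a, b, c, d, e}. A clique must lie in a single bag of any decomposition, so no decomposition can have width below 4. Combining the bounds, tw(G) = 4.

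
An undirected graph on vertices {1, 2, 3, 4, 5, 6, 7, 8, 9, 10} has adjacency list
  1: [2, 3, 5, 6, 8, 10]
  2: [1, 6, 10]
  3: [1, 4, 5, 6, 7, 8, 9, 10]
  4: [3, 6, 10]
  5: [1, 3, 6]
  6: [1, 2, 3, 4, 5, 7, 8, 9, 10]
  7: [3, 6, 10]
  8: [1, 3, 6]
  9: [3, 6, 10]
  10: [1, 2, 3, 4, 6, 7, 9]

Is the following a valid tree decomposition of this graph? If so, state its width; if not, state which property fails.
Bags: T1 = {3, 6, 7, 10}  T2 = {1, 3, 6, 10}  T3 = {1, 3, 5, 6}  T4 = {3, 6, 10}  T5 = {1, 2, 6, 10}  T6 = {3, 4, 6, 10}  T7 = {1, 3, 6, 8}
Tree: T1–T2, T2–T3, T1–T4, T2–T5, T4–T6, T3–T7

A tree decomposition must satisfy three properties: every vertex lies in some bag; for every edge, both endpoints lie together in some bag; and for every vertex, the bags containing it form a connected subtree. Here vertex 9 appears in no bag, so the decomposition is invalid.

No — vertex 9 appears in no bag.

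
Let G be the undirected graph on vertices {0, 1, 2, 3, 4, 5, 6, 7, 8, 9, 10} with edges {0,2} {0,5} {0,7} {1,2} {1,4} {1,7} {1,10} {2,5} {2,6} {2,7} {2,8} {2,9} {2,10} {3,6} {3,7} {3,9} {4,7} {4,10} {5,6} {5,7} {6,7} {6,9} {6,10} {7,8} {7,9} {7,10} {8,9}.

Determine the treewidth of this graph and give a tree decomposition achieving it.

The largest bag has 4 vertices, giving width 3; this decomposition certifies tw(G) ≤ 3. On the other hand G contains the 4-clique {0, 2, 5, 7}. A clique must lie in a single bag of any decomposition, so no decomposition can have width below 3. Hence tw(G) = 3 exactly.

Treewidth 3.
Bags: B1 = {2, 5, 6, 7}  B2 = {2, 6, 7, 9}  B3 = {2, 7, 8, 9}  B4 = {2, 6, 7, 10}  B5 = {0, 2, 5, 7}  B6 = {3, 6, 7, 9}  B7 = {1, 2, 7, 10}  B8 = {1, 4, 7, 10}
Tree: B1–B2, B2–B3, B1–B4, B1–B5, B2–B6, B4–B7, B7–B8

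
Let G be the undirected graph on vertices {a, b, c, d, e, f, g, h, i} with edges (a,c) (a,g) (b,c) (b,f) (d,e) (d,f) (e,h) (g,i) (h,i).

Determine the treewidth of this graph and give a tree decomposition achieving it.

The largest bag has 3 vertices, giving width 2; this decomposition certifies tw(G) ≤ 2. The edges h–e–d–f–b–c–a–g–i–h form a cycle, so G is not a tree and its treewidth is at least 2. Hence tw(G) = 2 exactly.

Treewidth 2.
Bags: B1 = {d, e, h}  B2 = {d, f, h}  B3 = {b, f, h}  B4 = {b, c, h}  B5 = {a, c, h}  B6 = {a, g, h}  B7 = {g, h, i}
Tree: B1–B2, B2–B3, B3–B4, B4–B5, B5–B6, B6–B7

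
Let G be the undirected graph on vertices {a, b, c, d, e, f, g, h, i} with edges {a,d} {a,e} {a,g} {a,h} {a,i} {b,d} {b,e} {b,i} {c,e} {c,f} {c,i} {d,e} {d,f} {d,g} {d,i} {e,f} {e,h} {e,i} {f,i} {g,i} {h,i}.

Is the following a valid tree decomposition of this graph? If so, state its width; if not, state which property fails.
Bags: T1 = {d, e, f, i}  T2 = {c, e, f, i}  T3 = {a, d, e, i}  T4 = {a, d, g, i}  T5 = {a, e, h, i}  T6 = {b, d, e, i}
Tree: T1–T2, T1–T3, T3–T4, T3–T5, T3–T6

Checking the three conditions: (i) the bags cover all of {a, b, c, d, e, f, g, h, i}; (ii) for each edge, some bag contains both endpoints; (iii) the bags containing any fixed vertex form a subtree. All hold, so the decomposition is valid with width 4 − 1 = 3.

Yes; width 3.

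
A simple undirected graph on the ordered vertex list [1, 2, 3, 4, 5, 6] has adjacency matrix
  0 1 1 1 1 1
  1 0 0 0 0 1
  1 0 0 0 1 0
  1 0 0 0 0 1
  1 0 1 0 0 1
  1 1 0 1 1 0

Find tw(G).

2

A width-2 tree decomposition is:
Bags: B1 = {1, 5, 6}  B2 = {1, 2, 6}  B3 = {1, 3, 5}  B4 = {1, 4, 6}
Tree: B1–B2, B1–B3, B1–B4
Every bag has size at most 3, so the width is 3 − 1 = 2 and tw(G) ≤ 2. For the lower bound, the 3 vertices {1, 3, 5} are pairwise adjacent, and any tree decomposition puts a clique entirely inside one bag — forcing width ≥ 2. Hence tw(G) = 2 exactly.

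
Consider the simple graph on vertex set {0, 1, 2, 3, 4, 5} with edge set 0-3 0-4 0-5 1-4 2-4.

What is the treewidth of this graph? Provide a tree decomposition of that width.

Treewidth 1.
One such decomposition:
Bags: B1 = {0, 4}  B2 = {1, 4}  B3 = {0, 3}  B4 = {0, 5}  B5 = {2, 4}
Tree: B1–B2, B1–B3, B1–B4, B1–B5

Every bag has size at most 2, so the width is 2 − 1 = 1 and tw(G) ≤ 1. G has an edge, so its treewidth is at least 1. Therefore the treewidth is 1.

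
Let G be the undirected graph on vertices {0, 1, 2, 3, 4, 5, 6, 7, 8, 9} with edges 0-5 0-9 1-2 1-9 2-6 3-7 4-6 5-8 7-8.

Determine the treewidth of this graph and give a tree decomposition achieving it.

Treewidth 1.
One such decomposition:
Bags: B1 = {4, 6}  B2 = {2, 6}  B3 = {1, 2}  B4 = {1, 9}  B5 = {0, 9}  B6 = {0, 5}  B7 = {5, 8}  B8 = {7, 8}  B9 = {3, 7}
Tree: B1–B2, B2–B3, B3–B4, B4–B5, B5–B6, B6–B7, B7–B8, B8–B9

The largest bag has 2 vertices, giving width 1; this decomposition certifies tw(G) ≤ 1. Any graph with an edge has treewidth ≥ 1, and G has the edge 4–6. Therefore the treewidth is 1.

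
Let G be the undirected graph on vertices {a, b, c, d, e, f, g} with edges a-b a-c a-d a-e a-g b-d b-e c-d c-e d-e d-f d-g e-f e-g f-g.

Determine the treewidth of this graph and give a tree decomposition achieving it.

Treewidth 3.
One optimal decomposition is:
Bags: B1 = {a, b, d, e}  B2 = {a, c, d, e}  B3 = {a, d, e, g}  B4 = {d, e, f, g}
Tree: B1–B2, B2–B3, B3–B4

Every bag has size at most 4, so the width is 4 − 1 = 3 and tw(G) ≤ 3. Conversely, {a, d, e, g} is a clique of size 4, and the vertices of any clique must share a bag in every tree decomposition; so some bag has ≥ 4 vertices and tw(G) ≥ 3. The upper and lower bounds meet at 3, so that is the treewidth.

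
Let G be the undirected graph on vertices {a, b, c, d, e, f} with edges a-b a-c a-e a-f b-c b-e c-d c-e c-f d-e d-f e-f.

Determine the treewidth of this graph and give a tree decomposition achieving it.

The largest bag has 4 vertices, giving width 3; this decomposition certifies tw(G) ≤ 3. For the lower bound, the 4 vertices {c, d, e, f} are pairwise adjacent, and any tree decomposition puts a clique entirely inside one bag — forcing width ≥ 3. Therefore the treewidth is 3.

Treewidth 3.
One optimal decomposition is:
Bags: B1 = {c, d, e, f}  B2 = {a, c, e, f}  B3 = {a, b, c, e}
Tree: B1–B2, B2–B3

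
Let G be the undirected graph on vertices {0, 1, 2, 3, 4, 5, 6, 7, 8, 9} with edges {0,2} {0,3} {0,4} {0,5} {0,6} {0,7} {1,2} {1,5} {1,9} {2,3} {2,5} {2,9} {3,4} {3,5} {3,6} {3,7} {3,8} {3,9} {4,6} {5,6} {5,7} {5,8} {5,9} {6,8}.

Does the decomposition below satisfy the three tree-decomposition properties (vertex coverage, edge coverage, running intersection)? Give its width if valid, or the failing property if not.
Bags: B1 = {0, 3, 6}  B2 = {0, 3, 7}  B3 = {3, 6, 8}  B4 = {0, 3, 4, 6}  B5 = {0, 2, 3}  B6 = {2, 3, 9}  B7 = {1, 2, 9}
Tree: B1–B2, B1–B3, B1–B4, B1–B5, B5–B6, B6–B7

No — vertex 5 appears in no bag.

A tree decomposition must satisfy three properties: every vertex lies in some bag; for every edge, both endpoints lie together in some bag; and for every vertex, the bags containing it form a connected subtree. Here vertex 5 appears in no bag, so the decomposition is invalid.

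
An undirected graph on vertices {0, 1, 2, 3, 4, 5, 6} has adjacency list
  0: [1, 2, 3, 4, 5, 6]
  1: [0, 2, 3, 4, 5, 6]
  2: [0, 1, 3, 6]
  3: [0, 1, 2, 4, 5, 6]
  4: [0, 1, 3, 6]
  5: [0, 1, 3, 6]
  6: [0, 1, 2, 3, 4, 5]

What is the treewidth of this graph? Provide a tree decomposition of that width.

Every bag has size at most 5, so the width is 5 − 1 = 4 and tw(G) ≤ 4. For the lower bound, the 5 vertices {0, 1, 2, 3, 6} are pairwise adjacent, and any tree decomposition puts a clique entirely inside one bag — forcing width ≥ 4. Therefore the treewidth is 4.

Treewidth 4.
Bags: B1 = {0, 1, 3, 5, 6}  B2 = {0, 1, 2, 3, 6}  B3 = {0, 1, 3, 4, 6}
Tree: B1–B2, B1–B3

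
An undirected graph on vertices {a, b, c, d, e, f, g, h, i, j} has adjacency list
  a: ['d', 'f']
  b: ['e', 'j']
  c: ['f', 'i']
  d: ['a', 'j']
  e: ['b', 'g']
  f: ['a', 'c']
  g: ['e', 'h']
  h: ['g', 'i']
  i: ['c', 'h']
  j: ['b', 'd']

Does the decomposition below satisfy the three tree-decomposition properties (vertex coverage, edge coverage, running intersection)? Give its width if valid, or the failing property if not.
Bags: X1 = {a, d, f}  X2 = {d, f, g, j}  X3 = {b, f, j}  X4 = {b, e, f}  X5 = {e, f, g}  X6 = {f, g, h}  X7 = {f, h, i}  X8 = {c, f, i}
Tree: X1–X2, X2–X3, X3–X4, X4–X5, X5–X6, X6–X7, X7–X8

No — bags containing vertex g are not connected in the tree.

A tree decomposition must satisfy three properties: every vertex lies in some bag; for every edge, both endpoints lie together in some bag; and for every vertex, the bags containing it form a connected subtree. Here bags containing vertex g are not connected in the tree, so the decomposition is invalid.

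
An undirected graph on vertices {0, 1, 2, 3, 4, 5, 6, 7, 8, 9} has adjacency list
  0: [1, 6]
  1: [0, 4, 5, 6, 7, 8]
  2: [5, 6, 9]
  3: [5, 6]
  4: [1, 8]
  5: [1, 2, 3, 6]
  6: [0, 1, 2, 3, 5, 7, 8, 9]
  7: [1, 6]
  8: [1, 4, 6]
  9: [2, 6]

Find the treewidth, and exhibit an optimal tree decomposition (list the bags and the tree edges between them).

The largest bag has 3 vertices, giving width 2; this decomposition certifies tw(G) ≤ 2. On the other hand G contains the 3-clique {1, 4, 8}. A clique must lie in a single bag of any decomposition, so no decomposition can have width below 2. The upper and lower bounds meet at 2, so that is the treewidth.

Treewidth 2.
Bags: B1 = {2, 5, 6}  B2 = {3, 5, 6}  B3 = {1, 5, 6}  B4 = {1, 6, 8}  B5 = {2, 6, 9}  B6 = {0, 1, 6}  B7 = {1, 4, 8}  B8 = {1, 6, 7}
Tree: B1–B2, B1–B3, B3–B4, B1–B5, B4–B6, B4–B7, B6–B8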